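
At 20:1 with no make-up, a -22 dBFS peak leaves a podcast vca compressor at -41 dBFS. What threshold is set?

Gain reduction = -22 − (-41) = 19 dB; output overshoot = GR / (R − 1) = 19 / 19 = 1 dB.
Threshold = output − output overshoot = -41 − 1 = -42 dBFS.

-42 dBFS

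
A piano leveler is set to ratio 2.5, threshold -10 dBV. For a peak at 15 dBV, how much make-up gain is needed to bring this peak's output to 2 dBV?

Overshoot 25 dB → 25/2.5 = 10 dB after compression, so the compressed level is -10 + 10 = 0 dBV.
Make-up = target − compressed = 2 − 0 = 2 dB.

2 dB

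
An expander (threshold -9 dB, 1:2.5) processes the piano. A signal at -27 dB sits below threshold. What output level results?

-54 dB

Below threshold, a 1:2.5 expander applies gain = (2.5−1)×(T − x) of attenuation.
(2.5−1) × 18 = 27 dB, so output = -27 − 27 = -54 dB.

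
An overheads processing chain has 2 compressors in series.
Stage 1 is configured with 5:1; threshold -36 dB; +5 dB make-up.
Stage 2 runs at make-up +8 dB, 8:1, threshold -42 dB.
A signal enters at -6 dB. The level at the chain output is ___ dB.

Stage 1: 30 dB above -36 dB, reduced 5:1 to 6 dB above → -30 dB; +5 dB make-up → -25 dB.
Stage 2: overshoot 17 dB → 17/8 = 2.125 dB → -39.875 dB; +8 dB make-up → -31.875 dB.

-31.875 dB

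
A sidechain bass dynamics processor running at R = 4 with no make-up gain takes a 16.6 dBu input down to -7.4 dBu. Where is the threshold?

Input is 32 dB above T (since output overshoot × R = input overshoot: (-7.4 − T)·4 = 16.6 − T gives T = -15.4 dBu).
Check: -15.4 + (16.6 − (-15.4))/4 = -15.4 + 8 = -7.4 dBu. ✓

-15.4 dBu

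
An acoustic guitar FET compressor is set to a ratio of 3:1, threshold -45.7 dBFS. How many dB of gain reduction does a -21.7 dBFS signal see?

16 dB

Overshoot = -21.7 − (-45.7) = 24 dB.
At 3:1, output sits 24/3 = 8 dB above threshold.
GR = overshoot in − overshoot out = 24 − 8 = 16 dB.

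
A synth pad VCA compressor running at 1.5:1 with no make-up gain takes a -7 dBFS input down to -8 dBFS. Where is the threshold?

-10 dBFS

Let T be the threshold. Output overshoot = (input overshoot)/R, so -8 − T = (-7 − T)/1.5.
1.5·(-8 − T) = -7 − T → 0.5·T = -12 − (-7) = -5.
T = -5/0.5 = -10 dBFS.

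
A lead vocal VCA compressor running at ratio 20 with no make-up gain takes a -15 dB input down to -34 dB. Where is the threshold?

-35 dB

Gain reduction = -15 − (-34) = 19 dB; output overshoot = GR / (R − 1) = 19 / 19 = 1 dB.
Threshold = output − output overshoot = -34 − 1 = -35 dB.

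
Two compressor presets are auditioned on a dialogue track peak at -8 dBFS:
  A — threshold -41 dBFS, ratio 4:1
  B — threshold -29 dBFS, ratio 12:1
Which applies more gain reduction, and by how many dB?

A: 33 dB over, compressed to 8.25 dB over, so 24.75 dB of GR.
B: 21 dB over, compressed to 1.75 dB over, so 19.25 dB of GR.
A reduces 5.5 dB more.

A, by 5.5 dB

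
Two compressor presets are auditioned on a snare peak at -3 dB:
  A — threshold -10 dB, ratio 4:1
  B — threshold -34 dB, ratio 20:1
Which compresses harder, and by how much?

B, by 24.2 dB

A: GR = 7 − 7/4 = 5.25 dB.
B: GR = 31 − 31/20 = 29.45 dB.
B reduces 24.2 dB more.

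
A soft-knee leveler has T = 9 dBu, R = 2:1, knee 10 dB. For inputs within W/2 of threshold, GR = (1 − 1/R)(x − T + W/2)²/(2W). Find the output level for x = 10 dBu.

9.1 dBu

x − T + W/2 = 10 − 9 + 5 = 6.
GR = (1 − 1/2) × 6² / 20 = 0.5 × 36 / 20 = 0.9 dB.
Output = 10 − 0.9 = 9.1 dBu.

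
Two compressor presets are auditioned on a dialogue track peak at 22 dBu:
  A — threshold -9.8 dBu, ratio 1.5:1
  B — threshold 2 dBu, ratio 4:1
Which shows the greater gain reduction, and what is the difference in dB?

B, by 4.4 dB

A: 31.8 dB over, compressed to 21.2 dB over, so 10.6 dB of GR.
B: 20 dB over, compressed to 5 dB over, so 15 dB of GR.
B reduces 4.4 dB more.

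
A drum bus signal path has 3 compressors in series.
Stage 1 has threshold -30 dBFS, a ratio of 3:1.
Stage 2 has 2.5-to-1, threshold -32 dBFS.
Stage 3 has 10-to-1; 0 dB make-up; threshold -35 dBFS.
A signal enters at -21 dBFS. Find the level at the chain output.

Stage 1: 9 dB above -30 dBFS, reduced 3:1 to 3 dB above → -27 dBFS.
Stage 2: -27 dBFS is 5 dB over -32 dBFS; at 2.5:1 that becomes 2 dB over, giving -30 dBFS.
Stage 3: -30 dBFS is 5 dB over -35 dBFS; at 10:1 that becomes 0.5 dB over, giving -34.5 dBFS.

-34.5 dBFS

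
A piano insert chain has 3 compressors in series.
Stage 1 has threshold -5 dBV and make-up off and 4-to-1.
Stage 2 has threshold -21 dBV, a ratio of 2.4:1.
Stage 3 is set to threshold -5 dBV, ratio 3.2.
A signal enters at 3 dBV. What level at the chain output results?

-13.5 dBV

Stage 1: 8 dB above -5 dBV, reduced 4:1 to 2 dB above → -3 dBV.
Stage 2: overshoot 18 dB → 18/2.4 = 7.5 dB → -13.5 dBV.
Stage 3: -13.5 dBV is at or below the -5 dBV threshold — no compression; output -13.5 dBV.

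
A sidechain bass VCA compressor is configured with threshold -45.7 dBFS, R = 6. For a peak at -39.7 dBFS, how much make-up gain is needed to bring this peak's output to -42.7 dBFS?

Overshoot 6 dB → 6/6 = 1 dB after compression, so the compressed level is -45.7 + 1 = -44.7 dBFS.
Make-up = target − compressed = -42.7 − (-44.7) = 2 dB.

2 dB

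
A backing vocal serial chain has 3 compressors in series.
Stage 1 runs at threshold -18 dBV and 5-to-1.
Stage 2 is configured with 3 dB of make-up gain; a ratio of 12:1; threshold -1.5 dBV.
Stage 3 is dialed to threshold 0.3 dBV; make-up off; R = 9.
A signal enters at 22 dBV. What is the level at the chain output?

-7 dBV

Stage 1: 22 dBV is 40 dB over -18 dBV; at 5:1 that becomes 8 dB over, giving -10 dBV.
Stage 2: -10 dBV ≤ -1.5 dBV, so stage 2 doesn't engage; make-up brings it to -7 dBV.
Stage 3: -7 dBV ≤ 0.3 dBV, so stage 3 doesn't engage; output -7 dBV.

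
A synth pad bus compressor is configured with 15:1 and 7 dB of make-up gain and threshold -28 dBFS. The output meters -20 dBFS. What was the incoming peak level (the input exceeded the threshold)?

-13 dBFS

Stripping the +7 dB make-up gives -27 dBFS at the gain stage.
That's 1 dB above the -28 dBFS threshold.
Before 15:1 compression the overshoot was 1 × 15 = 15 dB, so input = -28 + 15 = -13 dBFS.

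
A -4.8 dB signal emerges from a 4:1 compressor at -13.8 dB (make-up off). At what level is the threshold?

Gain reduction = -4.8 − (-13.8) = 9 dB; output overshoot = GR / (R − 1) = 9 / 3 = 3 dB.
Threshold = output − output overshoot = -13.8 − 3 = -16.8 dB.

-16.8 dB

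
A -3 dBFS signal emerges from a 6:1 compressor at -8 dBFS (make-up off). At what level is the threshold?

Gain reduction = -3 − (-8) = 5 dB; output overshoot = GR / (R − 1) = 5 / 5 = 1 dB.
Threshold = output − output overshoot = -8 − 1 = -9 dBFS.

-9 dBFS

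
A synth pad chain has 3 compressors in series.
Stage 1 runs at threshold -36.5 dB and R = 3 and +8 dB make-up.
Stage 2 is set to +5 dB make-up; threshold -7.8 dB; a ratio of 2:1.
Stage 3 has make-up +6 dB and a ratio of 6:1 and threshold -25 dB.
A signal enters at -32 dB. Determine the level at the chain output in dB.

Stage 1: -32 dB is 4.5 dB over -36.5 dB; at 3:1 that becomes 1.5 dB over, giving -35 dB; +8 dB make-up → -27 dB.
Stage 2: below threshold (-27 ≤ -7.8); passes unchanged; make-up brings it to -22 dB.
Stage 3: -22 dB is 3 dB over -25 dB; at 6:1 that becomes 0.5 dB over, giving -24.5 dB; +6 dB make-up → -18.5 dB.

-18.5 dB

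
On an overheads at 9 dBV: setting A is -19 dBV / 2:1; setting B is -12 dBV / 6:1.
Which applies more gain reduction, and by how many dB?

B, by 3.5 dB

A: 28 dB over, compressed to 14 dB over, so 14 dB of GR.
B: 21 dB over, compressed to 3.5 dB over, so 17.5 dB of GR.
Difference: 3.5 dB in favour of B.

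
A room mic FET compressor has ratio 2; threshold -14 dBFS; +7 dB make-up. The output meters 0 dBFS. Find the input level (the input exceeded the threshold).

Before make-up, the level was 0 − 7 = -7 dBFS.
The compressed level sits -7 − (-14) = 7 dB over threshold.
Input overshoot = R × output overshoot = 14 dB → input = -14 + 14 = 0 dBFS.

0 dBFS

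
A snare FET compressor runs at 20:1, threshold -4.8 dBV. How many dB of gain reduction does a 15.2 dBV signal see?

19 dB

15.2 dBV exceeds the threshold by 20 dB.
A 20:1 ratio leaves 1 dB of that excess.
GR = overshoot in − overshoot out = 20 − 1 = 19 dB.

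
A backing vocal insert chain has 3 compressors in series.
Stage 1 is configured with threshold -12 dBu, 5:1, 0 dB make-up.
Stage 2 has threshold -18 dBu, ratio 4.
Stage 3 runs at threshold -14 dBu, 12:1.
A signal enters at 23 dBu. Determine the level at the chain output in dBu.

Stage 1: 35 dB above -12 dBu, reduced 5:1 to 7 dB above → -5 dBu.
Stage 2: 13 dB above -18 dBu, reduced 4:1 to 3.25 dB above → -14.75 dBu.
Stage 3: -14.75 dBu is at or below the -14 dBu threshold — no compression; output -14.75 dBu.

-14.75 dBu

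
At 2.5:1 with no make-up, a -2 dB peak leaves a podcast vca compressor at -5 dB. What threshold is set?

-7 dB

Gain reduction = -2 − (-5) = 3 dB; output overshoot = GR / (R − 1) = 3 / 1.5 = 2 dB.
Threshold = output − output overshoot = -5 − 2 = -7 dB.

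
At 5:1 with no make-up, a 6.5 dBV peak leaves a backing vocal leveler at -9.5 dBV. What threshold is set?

-13.5 dBV

Let T be the threshold. Output overshoot = (input overshoot)/R, so -9.5 − T = (6.5 − T)/5.
5·(-9.5 − T) = 6.5 − T → 4·T = -47.5 − 6.5 = -54.
T = -54/4 = -13.5 dBV.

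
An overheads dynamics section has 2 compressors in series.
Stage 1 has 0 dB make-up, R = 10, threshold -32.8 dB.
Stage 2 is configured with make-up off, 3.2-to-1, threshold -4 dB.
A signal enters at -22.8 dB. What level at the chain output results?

Stage 1: -22.8 dB is 10 dB over -32.8 dB; at 10:1 that becomes 1 dB over, giving -31.8 dB.
Stage 2: below threshold (-31.8 ≤ -4); passes unchanged; output -31.8 dB.

-31.8 dB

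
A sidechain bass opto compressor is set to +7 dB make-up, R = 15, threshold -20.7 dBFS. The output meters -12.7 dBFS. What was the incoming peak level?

-5.7 dBFS

Remove make-up: -12.7 − 7 = -19.7 dBFS.
Post-compression overshoot = -19.7 − (-20.7) = 1 dB.
Input overshoot = R × output overshoot = 15 dB → input = -20.7 + 15 = -5.7 dBFS.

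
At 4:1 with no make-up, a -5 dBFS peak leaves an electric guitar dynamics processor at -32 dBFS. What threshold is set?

-41 dBFS

Gain reduction = -5 − (-32) = 27 dB; output overshoot = GR / (R − 1) = 27 / 3 = 9 dB.
Threshold = output − output overshoot = -32 − 9 = -41 dBFS.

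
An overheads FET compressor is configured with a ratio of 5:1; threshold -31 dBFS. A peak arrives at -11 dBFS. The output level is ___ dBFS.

The input is 20 dB above the -31 dBFS threshold.
At 5:1 the overshoot is divided by 5, leaving 4 dB above threshold.
That puts the output at -27 dBFS.

-27 dBFS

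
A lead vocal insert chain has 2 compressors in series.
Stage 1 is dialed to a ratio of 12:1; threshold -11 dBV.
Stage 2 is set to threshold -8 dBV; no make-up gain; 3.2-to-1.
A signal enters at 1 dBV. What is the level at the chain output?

-10 dBV

Stage 1: 1 dBV is 12 dB over -11 dBV; at 12:1 that becomes 1 dB over, giving -10 dBV.
Stage 2: below threshold (-10 ≤ -8); passes unchanged; output -10 dBV.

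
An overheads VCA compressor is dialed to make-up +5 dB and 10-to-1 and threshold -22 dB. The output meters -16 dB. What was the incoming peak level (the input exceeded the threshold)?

-12 dB

Stripping the +5 dB make-up gives -21 dB at the gain stage.
Post-compression overshoot = -21 − (-22) = 1 dB.
Undo the ratio: input overshoot = 1 × 10 = 10 dB, giving input = -12 dB.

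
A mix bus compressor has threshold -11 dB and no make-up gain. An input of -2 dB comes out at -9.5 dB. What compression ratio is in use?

6:1

Input overshoot = -2 − (-11) = 9 dB; output overshoot = -9.5 − (-11) = 1.5 dB.
Ratio = 9 / 1.5 = 6.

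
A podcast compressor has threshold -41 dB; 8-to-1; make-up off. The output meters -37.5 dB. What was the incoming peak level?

The compressed level sits -37.5 − (-41) = 3.5 dB over threshold.
Undo the ratio: input overshoot = 3.5 × 8 = 28 dB, giving input = -13 dB.

-13 dB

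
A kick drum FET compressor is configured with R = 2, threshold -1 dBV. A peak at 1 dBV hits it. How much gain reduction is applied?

1 dB

1 dBV exceeds the threshold by 2 dB.
A 2:1 ratio leaves 1 dB of that excess.
GR = overshoot in − overshoot out = 2 − 1 = 1 dB.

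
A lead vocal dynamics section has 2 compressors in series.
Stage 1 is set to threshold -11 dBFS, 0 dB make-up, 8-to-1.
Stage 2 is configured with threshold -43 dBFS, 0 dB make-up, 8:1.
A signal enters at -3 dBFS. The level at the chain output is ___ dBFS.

-38.875 dBFS

Stage 1: overshoot 8 dB → 8/8 = 1 dB → -10 dBFS.
Stage 2: overshoot 33 dB → 33/8 = 4.125 dB → -38.875 dBFS.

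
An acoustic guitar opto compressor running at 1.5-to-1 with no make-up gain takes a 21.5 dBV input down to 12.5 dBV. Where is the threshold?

Gain reduction = 21.5 − 12.5 = 9 dB; output overshoot = GR / (R − 1) = 9 / 0.5 = 18 dB.
Threshold = output − output overshoot = 12.5 − 18 = -5.5 dBV.

-5.5 dBV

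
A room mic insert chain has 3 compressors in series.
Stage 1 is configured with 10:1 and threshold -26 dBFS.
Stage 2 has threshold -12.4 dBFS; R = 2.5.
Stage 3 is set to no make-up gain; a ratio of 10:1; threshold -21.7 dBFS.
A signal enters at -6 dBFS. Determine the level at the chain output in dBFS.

Stage 1: -6 dBFS is 20 dB over -26 dBFS; at 10:1 that becomes 2 dB over, giving -24 dBFS.
Stage 2: below threshold (-24 ≤ -12.4); passes unchanged; output -24 dBFS.
Stage 3: -24 dBFS is at or below the -21.7 dBFS threshold — no compression; output -24 dBFS.

-24 dBFS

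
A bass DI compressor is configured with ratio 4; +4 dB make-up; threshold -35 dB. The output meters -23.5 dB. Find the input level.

Stripping the +4 dB make-up gives -27.5 dB at the gain stage.
That's 7.5 dB above the -35 dB threshold.
Before 4:1 compression the overshoot was 7.5 × 4 = 30 dB, so input = -35 + 30 = -5 dB.

-5 dB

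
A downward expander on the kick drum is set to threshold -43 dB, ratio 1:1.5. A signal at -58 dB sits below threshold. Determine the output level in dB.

Undershoot = (-43) − (-58) = 15 dB.
At 1:1.5, that expands to 22.5 dB under threshold.
Output = -43 − 22.5 = -65.5 dB.

-65.5 dB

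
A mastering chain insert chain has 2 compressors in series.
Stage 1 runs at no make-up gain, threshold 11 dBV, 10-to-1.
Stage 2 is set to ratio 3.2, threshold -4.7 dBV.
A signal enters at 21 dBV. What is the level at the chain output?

Stage 1: 21 dBV is 10 dB over 11 dBV; at 10:1 that becomes 1 dB over, giving 12 dBV.
Stage 2: overshoot 16.7 dB → 16.7/3.2 = 5.21875 dB → 0.51875 dBV.

0.51875 dBV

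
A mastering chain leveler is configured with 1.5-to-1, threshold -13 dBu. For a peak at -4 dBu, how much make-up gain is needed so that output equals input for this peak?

3 dB

The peak compresses to -13 + 9/1.5 = -7 dBu.
To reach -4 dBu requires -4 − (-7) = 3 dB of make-up.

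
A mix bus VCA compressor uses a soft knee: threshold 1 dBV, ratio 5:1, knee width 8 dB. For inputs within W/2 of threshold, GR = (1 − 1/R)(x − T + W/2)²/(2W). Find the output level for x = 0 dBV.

x − T + W/2 = 0 − 1 + 4 = 3.
GR = (1 − 1/5) × 3² / 16 = 0.8 × 9 / 16 = 0.45 dB.
Output = 0 − 0.45 = -0.45 dBV.

-0.45 dBV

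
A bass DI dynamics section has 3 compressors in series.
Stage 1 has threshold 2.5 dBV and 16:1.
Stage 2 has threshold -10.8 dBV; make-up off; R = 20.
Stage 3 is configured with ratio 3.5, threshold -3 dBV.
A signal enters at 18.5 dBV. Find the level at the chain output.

-10.085 dBV

Stage 1: overshoot 16 dB → 16/16 = 1 dB → 3.5 dBV.
Stage 2: 3.5 dBV is 14.3 dB over -10.8 dBV; at 20:1 that becomes 0.715 dB over, giving -10.085 dBV.
Stage 3: -10.085 dBV ≤ -3 dBV, so stage 3 doesn't engage; output -10.085 dBV.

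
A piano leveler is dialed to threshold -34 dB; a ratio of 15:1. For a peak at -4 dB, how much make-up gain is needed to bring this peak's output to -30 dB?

Without make-up, output = threshold + overshoot/15 = -34 + 2 = -32 dB.
Gap to target: 2 dB.

2 dB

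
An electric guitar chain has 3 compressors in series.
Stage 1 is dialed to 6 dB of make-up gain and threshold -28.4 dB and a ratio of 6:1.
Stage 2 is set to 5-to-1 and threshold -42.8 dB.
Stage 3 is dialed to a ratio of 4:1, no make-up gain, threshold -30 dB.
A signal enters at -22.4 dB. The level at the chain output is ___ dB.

-38.52 dB

Stage 1: -22.4 dB is 6 dB over -28.4 dB; at 6:1 that becomes 1 dB over, giving -27.4 dB; +6 dB make-up → -21.4 dB.
Stage 2: 21.4 dB above -42.8 dB, reduced 5:1 to 4.28 dB above → -38.52 dB.
Stage 3: -38.52 dB is at or below the -30 dB threshold — no compression; output -38.52 dB.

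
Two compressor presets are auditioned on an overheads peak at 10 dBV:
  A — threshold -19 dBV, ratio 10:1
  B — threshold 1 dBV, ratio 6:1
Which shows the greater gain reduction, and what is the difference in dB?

A: GR = 29 − 29/10 = 26.1 dB.
B: GR = 9 − 9/6 = 7.5 dB.
A reduces 18.6 dB more.

A, by 18.6 dB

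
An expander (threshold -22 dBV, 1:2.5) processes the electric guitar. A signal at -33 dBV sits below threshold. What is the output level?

-49.5 dBV

Undershoot = (-22) − (-33) = 11 dB.
At 1:2.5, that expands to 27.5 dB under threshold.
Output = -22 − 27.5 = -49.5 dBV.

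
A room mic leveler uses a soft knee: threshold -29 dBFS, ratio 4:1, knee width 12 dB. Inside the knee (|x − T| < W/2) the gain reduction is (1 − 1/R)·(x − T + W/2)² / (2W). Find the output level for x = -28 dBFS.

x − T + W/2 = -28 − (-29) + 6 = 7.
GR = (1 − 1/4) × 7² / 24 = 0.75 × 49 / 24 = 1.53125 dB.
Output = -28 − 1.53125 = -29.53125 dBFS.

-29.53125 dBFS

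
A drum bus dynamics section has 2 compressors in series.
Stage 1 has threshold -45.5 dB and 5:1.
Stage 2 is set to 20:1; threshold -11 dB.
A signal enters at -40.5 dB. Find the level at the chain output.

-44.5 dB

Stage 1: 5 dB above -45.5 dB, reduced 5:1 to 1 dB above → -44.5 dB.
Stage 2: below threshold (-44.5 ≤ -11); passes unchanged; output -44.5 dB.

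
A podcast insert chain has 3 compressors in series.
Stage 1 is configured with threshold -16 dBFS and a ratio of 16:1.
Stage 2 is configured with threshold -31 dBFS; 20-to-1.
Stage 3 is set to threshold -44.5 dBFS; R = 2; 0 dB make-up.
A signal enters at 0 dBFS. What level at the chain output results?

-37.35 dBFS

Stage 1: 16 dB above -16 dBFS, reduced 16:1 to 1 dB above → -15 dBFS.
Stage 2: overshoot 16 dB → 16/20 = 0.8 dB → -30.2 dBFS.
Stage 3: overshoot 14.3 dB → 14.3/2 = 7.15 dB → -37.35 dBFS.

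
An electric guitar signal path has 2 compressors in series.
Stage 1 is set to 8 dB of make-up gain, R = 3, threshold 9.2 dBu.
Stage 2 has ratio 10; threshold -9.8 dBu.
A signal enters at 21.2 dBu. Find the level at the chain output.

-6.7 dBu

Stage 1: 12 dB above 9.2 dBu, reduced 3:1 to 4 dB above → 13.2 dBu; +8 dB make-up → 21.2 dBu.
Stage 2: overshoot 31 dB → 31/10 = 3.1 dB → -6.7 dBu.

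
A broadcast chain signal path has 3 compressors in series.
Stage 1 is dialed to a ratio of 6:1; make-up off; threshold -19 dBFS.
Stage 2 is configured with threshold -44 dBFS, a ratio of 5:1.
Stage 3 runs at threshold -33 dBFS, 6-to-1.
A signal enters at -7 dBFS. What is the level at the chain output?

-38.6 dBFS

Stage 1: overshoot 12 dB → 12/6 = 2 dB → -17 dBFS.
Stage 2: 27 dB above -44 dBFS, reduced 5:1 to 5.4 dB above → -38.6 dBFS.
Stage 3: below threshold (-38.6 ≤ -33); passes unchanged; output -38.6 dBFS.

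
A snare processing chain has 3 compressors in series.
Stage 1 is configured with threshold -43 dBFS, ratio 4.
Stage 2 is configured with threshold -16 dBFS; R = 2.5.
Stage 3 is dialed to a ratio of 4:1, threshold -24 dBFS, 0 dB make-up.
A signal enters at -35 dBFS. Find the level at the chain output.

-41 dBFS

Stage 1: 8 dB above -43 dBFS, reduced 4:1 to 2 dB above → -41 dBFS.
Stage 2: below threshold (-41 ≤ -16); passes unchanged; output -41 dBFS.
Stage 3: -41 dBFS ≤ -24 dBFS, so stage 3 doesn't engage; output -41 dBFS.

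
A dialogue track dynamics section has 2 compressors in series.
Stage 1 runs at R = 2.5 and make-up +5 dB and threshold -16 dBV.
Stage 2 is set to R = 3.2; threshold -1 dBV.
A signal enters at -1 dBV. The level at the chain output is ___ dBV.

-5 dBV

Stage 1: 15 dB above -16 dBV, reduced 2.5:1 to 6 dB above → -10 dBV; +5 dB make-up → -5 dBV.
Stage 2: -5 dBV is at or below the -1 dBV threshold — no compression; output -5 dBV.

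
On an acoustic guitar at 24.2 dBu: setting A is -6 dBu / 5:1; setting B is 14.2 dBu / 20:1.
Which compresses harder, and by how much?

A, by 14.66 dB

A: GR = 30.2 − 30.2/5 = 24.16 dB.
B: GR = 10 − 10/20 = 9.5 dB.
Difference: 14.66 dB in favour of A.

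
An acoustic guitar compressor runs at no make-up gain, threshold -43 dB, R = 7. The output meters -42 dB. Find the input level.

The compressed level sits -42 − (-43) = 1 dB over threshold.
Before 7:1 compression the overshoot was 1 × 7 = 7 dB, so input = -43 + 7 = -36 dB.

-36 dB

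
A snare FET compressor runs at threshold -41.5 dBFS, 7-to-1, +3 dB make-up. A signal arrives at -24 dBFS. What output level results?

-36 dBFS

Overshoot: -24 − (-41.5) = 17.5 dB.
At 7:1 the overshoot is divided by 7, leaving 2.5 dB above threshold.
Output = -41.5 + 2.5 = -39 dBFS; make-up adds 3 dB, giving -36 dBFS.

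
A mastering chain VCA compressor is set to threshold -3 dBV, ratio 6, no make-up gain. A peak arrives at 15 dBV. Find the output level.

0 dBV

The input is 18 dB above the -3 dBV threshold.
The 18 dB excess becomes 3 dB after 6:1 reduction.
Output = -3 + 3 = 0 dBV.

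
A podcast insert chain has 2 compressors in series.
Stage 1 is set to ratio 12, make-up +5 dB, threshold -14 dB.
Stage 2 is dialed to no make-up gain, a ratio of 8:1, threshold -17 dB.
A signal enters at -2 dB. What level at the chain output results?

-15.875 dB

Stage 1: -2 dB is 12 dB over -14 dB; at 12:1 that becomes 1 dB over, giving -13 dB; +5 dB make-up → -8 dB.
Stage 2: overshoot 9 dB → 9/8 = 1.125 dB → -15.875 dB.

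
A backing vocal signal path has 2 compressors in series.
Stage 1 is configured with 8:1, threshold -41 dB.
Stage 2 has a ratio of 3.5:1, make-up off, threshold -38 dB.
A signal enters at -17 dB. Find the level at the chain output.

Stage 1: -17 dB is 24 dB over -41 dB; at 8:1 that becomes 3 dB over, giving -38 dB.
Stage 2: -38 dB ≤ -38 dB, so stage 2 doesn't engage; output -38 dB.

-38 dB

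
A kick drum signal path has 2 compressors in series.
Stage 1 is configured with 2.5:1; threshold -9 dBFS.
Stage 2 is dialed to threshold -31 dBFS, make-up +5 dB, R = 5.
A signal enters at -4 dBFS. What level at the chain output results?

Stage 1: -4 dBFS is 5 dB over -9 dBFS; at 2.5:1 that becomes 2 dB over, giving -7 dBFS.
Stage 2: -7 dBFS is 24 dB over -31 dBFS; at 5:1 that becomes 4.8 dB over, giving -26.2 dBFS; +5 dB make-up → -21.2 dBFS.

-21.2 dBFS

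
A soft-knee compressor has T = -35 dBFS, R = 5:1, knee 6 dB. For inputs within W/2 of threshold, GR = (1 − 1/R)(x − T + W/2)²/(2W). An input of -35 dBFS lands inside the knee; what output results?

-35.6 dBFS

x − T + W/2 = -35 − (-35) + 3 = 3.
GR = (1 − 1/5) × 3² / 12 = 0.8 × 9 / 12 = 0.6 dB.
Output = -35 − 0.6 = -35.6 dBFS.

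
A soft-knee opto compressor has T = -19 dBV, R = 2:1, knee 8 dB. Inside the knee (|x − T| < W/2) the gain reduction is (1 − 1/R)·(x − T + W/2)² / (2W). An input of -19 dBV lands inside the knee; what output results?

x − T + W/2 = -19 − (-19) + 4 = 4.
GR = (1 − 1/2) × 4² / 16 = 0.5 × 16 / 16 = 0.5 dB.
Output = -19 − 0.5 = -19.5 dBV.

-19.5 dBV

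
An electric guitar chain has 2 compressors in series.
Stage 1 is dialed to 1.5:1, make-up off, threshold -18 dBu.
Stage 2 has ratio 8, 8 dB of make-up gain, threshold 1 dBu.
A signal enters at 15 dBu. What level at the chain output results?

9.375 dBu

Stage 1: 15 dBu is 33 dB over -18 dBu; at 1.5:1 that becomes 22 dB over, giving 4 dBu.
Stage 2: 4 dBu is 3 dB over 1 dBu; at 8:1 that becomes 0.375 dB over, giving 1.375 dBu; +8 dB make-up → 9.375 dBu.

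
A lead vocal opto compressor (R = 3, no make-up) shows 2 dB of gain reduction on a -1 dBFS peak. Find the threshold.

Input is 3 dB above T (since output overshoot × R = input overshoot: (-3 − T)·3 = -1 − T gives T = -4 dBFS).
Check: -4 + (-1 − (-4))/3 = -4 + 1 = -3 dBFS. ✓

-4 dBFS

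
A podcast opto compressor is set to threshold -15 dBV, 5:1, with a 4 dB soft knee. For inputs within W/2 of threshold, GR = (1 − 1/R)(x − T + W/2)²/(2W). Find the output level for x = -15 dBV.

x − T + W/2 = -15 − (-15) + 2 = 2.
GR = (1 − 1/5) × 2² / 8 = 0.8 × 4 / 8 = 0.4 dB.
Output = -15 − 0.4 = -15.4 dBV.

-15.4 dBV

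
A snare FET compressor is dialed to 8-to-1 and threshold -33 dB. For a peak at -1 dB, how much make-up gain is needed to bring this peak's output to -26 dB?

Overshoot 32 dB → 32/8 = 4 dB after compression, so the compressed level is -33 + 4 = -29 dB.
Make-up = target − compressed = -26 − (-29) = 3 dB.

3 dB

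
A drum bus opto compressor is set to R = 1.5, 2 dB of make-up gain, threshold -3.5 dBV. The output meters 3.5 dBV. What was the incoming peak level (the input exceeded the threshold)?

4 dBV

Remove make-up: 3.5 − 2 = 1.5 dBV.
That's 5 dB above the -3.5 dBV threshold.
Input overshoot = R × output overshoot = 7.5 dB → input = -3.5 + 7.5 = 4 dBV.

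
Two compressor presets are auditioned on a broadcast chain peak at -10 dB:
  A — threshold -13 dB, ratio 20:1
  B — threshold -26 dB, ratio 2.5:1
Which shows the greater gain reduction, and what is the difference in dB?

B, by 6.75 dB

A: GR = 3 − 3/20 = 2.85 dB.
B: GR = 16 − 16/2.5 = 9.6 dB.
Difference: 6.75 dB in favour of B.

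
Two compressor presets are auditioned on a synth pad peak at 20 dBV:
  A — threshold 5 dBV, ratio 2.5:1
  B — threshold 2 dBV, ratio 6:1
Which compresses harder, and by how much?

B, by 6 dB

A: 15 dB over, compressed to 6 dB over, so 9 dB of GR.
B: 18 dB over, compressed to 3 dB over, so 15 dB of GR.
Difference: 6 dB in favour of B.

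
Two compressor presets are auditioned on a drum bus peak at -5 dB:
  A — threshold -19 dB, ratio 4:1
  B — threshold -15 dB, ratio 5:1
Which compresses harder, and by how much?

A, by 2.5 dB

A: 14 dB over, compressed to 3.5 dB over, so 10.5 dB of GR.
B: 10 dB over, compressed to 2 dB over, so 8 dB of GR.
Difference: 2.5 dB in favour of A.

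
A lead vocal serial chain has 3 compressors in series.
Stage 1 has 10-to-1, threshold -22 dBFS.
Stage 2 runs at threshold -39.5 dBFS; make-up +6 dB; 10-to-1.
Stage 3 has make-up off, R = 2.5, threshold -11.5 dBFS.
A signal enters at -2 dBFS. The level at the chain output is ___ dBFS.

-31.55 dBFS

Stage 1: 20 dB above -22 dBFS, reduced 10:1 to 2 dB above → -20 dBFS.
Stage 2: 19.5 dB above -39.5 dBFS, reduced 10:1 to 1.95 dB above → -37.55 dBFS; +6 dB make-up → -31.55 dBFS.
Stage 3: below threshold (-31.55 ≤ -11.5); passes unchanged; output -31.55 dBFS.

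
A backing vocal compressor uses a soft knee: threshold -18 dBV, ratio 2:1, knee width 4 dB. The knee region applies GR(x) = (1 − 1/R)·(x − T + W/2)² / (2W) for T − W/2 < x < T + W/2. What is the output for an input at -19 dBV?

-19.0625 dBV

x − T + W/2 = -19 − (-18) + 2 = 1.
GR = (1 − 1/2) × 1² / 8 = 0.5 × 1 / 8 = 0.0625 dB.
Output = -19 − 0.0625 = -19.0625 dBV.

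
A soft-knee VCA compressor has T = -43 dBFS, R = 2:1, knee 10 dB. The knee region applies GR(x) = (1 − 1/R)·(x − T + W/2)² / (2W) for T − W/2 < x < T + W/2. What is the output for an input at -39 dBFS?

-41.025 dBFS

x − T + W/2 = -39 − (-43) + 5 = 9.
GR = (1 − 1/2) × 9² / 20 = 0.5 × 81 / 20 = 2.025 dB.
Output = -39 − 2.025 = -41.025 dBFS.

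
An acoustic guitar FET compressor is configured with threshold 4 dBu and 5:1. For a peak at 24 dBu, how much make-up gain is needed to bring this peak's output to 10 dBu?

2 dB

The peak compresses to 4 + 20/5 = 8 dBu.
To reach 10 dBu requires 10 − 8 = 2 dB of make-up.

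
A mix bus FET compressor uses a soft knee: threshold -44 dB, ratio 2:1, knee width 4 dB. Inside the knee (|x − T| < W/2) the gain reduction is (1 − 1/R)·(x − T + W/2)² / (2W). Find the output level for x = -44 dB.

-44.25 dB

x − T + W/2 = -44 − (-44) + 2 = 2.
GR = (1 − 1/2) × 2² / 8 = 0.5 × 4 / 8 = 0.25 dB.
Output = -44 − 0.25 = -44.25 dB.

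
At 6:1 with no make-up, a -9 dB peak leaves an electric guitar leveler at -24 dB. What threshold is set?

-27 dB

Gain reduction = -9 − (-24) = 15 dB; output overshoot = GR / (R − 1) = 15 / 5 = 3 dB.
Threshold = output − output overshoot = -24 − 3 = -27 dB.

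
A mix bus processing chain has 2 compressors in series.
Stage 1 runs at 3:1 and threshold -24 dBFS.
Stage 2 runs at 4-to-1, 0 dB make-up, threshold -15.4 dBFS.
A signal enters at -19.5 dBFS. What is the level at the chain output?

Stage 1: 4.5 dB above -24 dBFS, reduced 3:1 to 1.5 dB above → -22.5 dBFS.
Stage 2: below threshold (-22.5 ≤ -15.4); passes unchanged; output -22.5 dBFS.

-22.5 dBFS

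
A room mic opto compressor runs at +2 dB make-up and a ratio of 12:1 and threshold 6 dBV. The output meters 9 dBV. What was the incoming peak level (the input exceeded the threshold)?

18 dBV

Before make-up, the level was 9 − 2 = 7 dBV.
The compressed level sits 7 − 6 = 1 dB over threshold.
Before 12:1 compression the overshoot was 1 × 12 = 12 dB, so input = 6 + 12 = 18 dBV.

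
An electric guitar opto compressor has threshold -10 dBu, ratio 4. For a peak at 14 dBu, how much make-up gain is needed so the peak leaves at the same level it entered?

Without make-up, output = threshold + overshoot/4 = -10 + 6 = -4 dBu.
Gap to target: 18 dB.

18 dB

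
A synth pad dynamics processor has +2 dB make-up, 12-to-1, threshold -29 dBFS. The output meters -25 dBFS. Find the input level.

-5 dBFS

Remove make-up: -25 − 2 = -27 dBFS.
The compressed level sits -27 − (-29) = 2 dB over threshold.
Undo the ratio: input overshoot = 2 × 12 = 24 dB, giving input = -5 dBFS.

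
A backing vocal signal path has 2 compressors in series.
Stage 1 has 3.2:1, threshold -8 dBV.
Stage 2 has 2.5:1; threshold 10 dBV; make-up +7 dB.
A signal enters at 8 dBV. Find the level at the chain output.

4 dBV

Stage 1: overshoot 16 dB → 16/3.2 = 5 dB → -3 dBV.
Stage 2: -3 dBV ≤ 10 dBV, so stage 2 doesn't engage; make-up brings it to 4 dBV.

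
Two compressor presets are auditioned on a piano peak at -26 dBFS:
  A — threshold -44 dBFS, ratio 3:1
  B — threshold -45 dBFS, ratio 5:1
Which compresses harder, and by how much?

A: 18 dB over, compressed to 6 dB over, so 12 dB of GR.
B: 19 dB over, compressed to 3.8 dB over, so 15.2 dB of GR.
Difference: 3.2 dB in favour of B.

B, by 3.2 dB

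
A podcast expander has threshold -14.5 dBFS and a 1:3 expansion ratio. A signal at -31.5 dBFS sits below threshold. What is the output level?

-65.5 dBFS

Undershoot = (-14.5) − (-31.5) = 17 dB.
At 1:3, that expands to 51 dB under threshold.
Output = -14.5 − 51 = -65.5 dBFS.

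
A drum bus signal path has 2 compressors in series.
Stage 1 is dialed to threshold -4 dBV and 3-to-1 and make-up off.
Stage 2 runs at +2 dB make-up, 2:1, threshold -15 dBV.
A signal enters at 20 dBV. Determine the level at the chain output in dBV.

Stage 1: 20 dBV is 24 dB over -4 dBV; at 3:1 that becomes 8 dB over, giving 4 dBV.
Stage 2: 19 dB above -15 dBV, reduced 2:1 to 9.5 dB above → -5.5 dBV; +2 dB make-up → -3.5 dBV.

-3.5 dBV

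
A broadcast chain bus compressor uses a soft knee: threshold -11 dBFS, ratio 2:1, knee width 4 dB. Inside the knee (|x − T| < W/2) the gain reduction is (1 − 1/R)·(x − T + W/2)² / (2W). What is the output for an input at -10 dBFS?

-10.5625 dBFS

x − T + W/2 = -10 − (-11) + 2 = 3.
GR = (1 − 1/2) × 3² / 8 = 0.5 × 9 / 8 = 0.5625 dB.
Output = -10 − 0.5625 = -10.5625 dBFS.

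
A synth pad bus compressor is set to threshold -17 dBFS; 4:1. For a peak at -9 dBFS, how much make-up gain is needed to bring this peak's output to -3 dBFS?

12 dB

Overshoot 8 dB → 8/4 = 2 dB after compression, so the compressed level is -17 + 2 = -15 dBFS.
Make-up = target − compressed = -3 − (-15) = 12 dB.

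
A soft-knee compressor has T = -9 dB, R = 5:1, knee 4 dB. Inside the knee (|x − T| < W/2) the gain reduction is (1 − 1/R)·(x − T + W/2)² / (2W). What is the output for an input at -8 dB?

-8.9 dB

x − T + W/2 = -8 − (-9) + 2 = 3.
GR = (1 − 1/5) × 3² / 8 = 0.8 × 9 / 8 = 0.9 dB.
Output = -8 − 0.9 = -8.9 dB.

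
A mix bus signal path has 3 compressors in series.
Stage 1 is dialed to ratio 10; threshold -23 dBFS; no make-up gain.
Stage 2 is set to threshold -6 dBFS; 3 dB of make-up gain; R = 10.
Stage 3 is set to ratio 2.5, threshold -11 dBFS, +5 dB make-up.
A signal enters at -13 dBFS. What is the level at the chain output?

Stage 1: 10 dB above -23 dBFS, reduced 10:1 to 1 dB above → -22 dBFS.
Stage 2: below threshold (-22 ≤ -6); passes unchanged; make-up brings it to -19 dBFS.
Stage 3: below threshold (-19 ≤ -11); passes unchanged; make-up brings it to -14 dBFS.

-14 dBFS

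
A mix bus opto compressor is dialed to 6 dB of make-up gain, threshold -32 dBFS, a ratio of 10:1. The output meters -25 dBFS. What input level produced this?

Before make-up, the level was -25 − 6 = -31 dBFS.
That's 1 dB above the -32 dBFS threshold.
Undo the ratio: input overshoot = 1 × 10 = 10 dB, giving input = -22 dBFS.

-22 dBFS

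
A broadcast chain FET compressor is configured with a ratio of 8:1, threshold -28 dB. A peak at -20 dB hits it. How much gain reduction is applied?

7 dB

The signal is 8 dB above threshold.
A 8:1 ratio leaves 1 dB of that excess.
Gain reduction = 8 − 1 = 7 dB.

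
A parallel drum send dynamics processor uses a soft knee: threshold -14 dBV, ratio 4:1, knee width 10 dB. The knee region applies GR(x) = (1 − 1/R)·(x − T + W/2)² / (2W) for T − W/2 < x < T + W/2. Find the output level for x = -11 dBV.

x − T + W/2 = -11 − (-14) + 5 = 8.
GR = (1 − 1/4) × 8² / 20 = 0.75 × 64 / 20 = 2.4 dB.
Output = -11 − 2.4 = -13.4 dBV.

-13.4 dBV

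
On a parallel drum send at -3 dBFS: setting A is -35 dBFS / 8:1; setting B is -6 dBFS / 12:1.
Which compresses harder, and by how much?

A: 32 dB over, compressed to 4 dB over, so 28 dB of GR.
B: 3 dB over, compressed to 0.25 dB over, so 2.75 dB of GR.
A reduces 25.25 dB more.

A, by 25.25 dB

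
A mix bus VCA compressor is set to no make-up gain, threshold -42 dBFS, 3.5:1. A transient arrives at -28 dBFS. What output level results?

-28 dBFS sits 14 dB over threshold.
At 3.5:1 the overshoot is divided by 3.5, leaving 4 dB above threshold.
That puts the output at -38 dBFS.

-38 dBFS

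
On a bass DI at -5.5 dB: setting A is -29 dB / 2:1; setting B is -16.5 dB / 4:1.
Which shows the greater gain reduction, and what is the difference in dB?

A, by 3.5 dB

A: 23.5 dB over, compressed to 11.75 dB over, so 11.75 dB of GR.
B: 11 dB over, compressed to 2.75 dB over, so 8.25 dB of GR.
A applies 3.5 dB more gain reduction.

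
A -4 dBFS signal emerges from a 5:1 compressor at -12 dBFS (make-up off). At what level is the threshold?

Input is 10 dB above T (since output overshoot × R = input overshoot: (-12 − T)·5 = -4 − T gives T = -14 dBFS).
Check: -14 + (-4 − (-14))/5 = -14 + 2 = -12 dBFS. ✓

-14 dBFS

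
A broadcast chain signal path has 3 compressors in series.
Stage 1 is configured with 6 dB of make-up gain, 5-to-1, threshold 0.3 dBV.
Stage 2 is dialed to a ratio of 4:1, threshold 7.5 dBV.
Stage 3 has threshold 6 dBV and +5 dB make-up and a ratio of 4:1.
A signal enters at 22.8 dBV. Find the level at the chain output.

Stage 1: 22.8 dBV is 22.5 dB over 0.3 dBV; at 5:1 that becomes 4.5 dB over, giving 4.8 dBV; +6 dB make-up → 10.8 dBV.
Stage 2: 3.3 dB above 7.5 dBV, reduced 4:1 to 0.825 dB above → 8.325 dBV.
Stage 3: 2.325 dB above 6 dBV, reduced 4:1 to 0.58125 dB above → 6.58125 dBV; +5 dB make-up → 11.58125 dBV.

11.58125 dBV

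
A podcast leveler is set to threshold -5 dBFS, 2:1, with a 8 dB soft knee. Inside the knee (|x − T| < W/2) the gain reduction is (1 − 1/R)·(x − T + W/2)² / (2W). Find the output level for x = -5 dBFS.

-5.5 dBFS

x − T + W/2 = -5 − (-5) + 4 = 4.
GR = (1 − 1/2) × 4² / 16 = 0.5 × 16 / 16 = 0.5 dB.
Output = -5 − 0.5 = -5.5 dBFS.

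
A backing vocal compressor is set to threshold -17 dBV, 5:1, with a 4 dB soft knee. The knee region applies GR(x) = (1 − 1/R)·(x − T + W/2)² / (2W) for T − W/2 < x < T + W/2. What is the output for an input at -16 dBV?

-16.9 dBV

x − T + W/2 = -16 − (-17) + 2 = 3.
GR = (1 − 1/5) × 3² / 8 = 0.8 × 9 / 8 = 0.9 dB.
Output = -16 − 0.9 = -16.9 dBV.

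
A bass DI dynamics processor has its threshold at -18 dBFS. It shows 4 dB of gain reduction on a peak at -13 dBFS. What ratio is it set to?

Input overshoot = -13 − (-18) = 5 dB.
Output overshoot = 5 − 4 = 1 dB.
Ratio = input overshoot / output overshoot = 5 / 1 = 5.

5:1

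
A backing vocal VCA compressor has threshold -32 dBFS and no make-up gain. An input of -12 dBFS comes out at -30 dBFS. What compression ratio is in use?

Input overshoot = -12 − (-32) = 20 dB; output overshoot = -30 − (-32) = 2 dB.
Ratio = 20 / 2 = 10.

10:1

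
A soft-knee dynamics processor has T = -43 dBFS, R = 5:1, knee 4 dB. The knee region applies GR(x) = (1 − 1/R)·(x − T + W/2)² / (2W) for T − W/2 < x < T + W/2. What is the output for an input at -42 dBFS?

-42.9 dBFS

x − T + W/2 = -42 − (-43) + 2 = 3.
GR = (1 − 1/5) × 3² / 8 = 0.8 × 9 / 8 = 0.9 dB.
Output = -42 − 0.9 = -42.9 dBFS.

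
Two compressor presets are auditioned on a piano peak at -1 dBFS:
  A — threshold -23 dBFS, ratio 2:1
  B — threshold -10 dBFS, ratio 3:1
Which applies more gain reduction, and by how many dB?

A: 22 dB over, compressed to 11 dB over, so 11 dB of GR.
B: 9 dB over, compressed to 3 dB over, so 6 dB of GR.
A reduces 5 dB more.

A, by 5 dB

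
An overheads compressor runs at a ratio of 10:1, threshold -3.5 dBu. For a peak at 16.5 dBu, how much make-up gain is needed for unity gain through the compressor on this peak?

Without make-up, output = threshold + overshoot/10 = -3.5 + 2 = -1.5 dBu.
Gap to target: 18 dB.

18 dB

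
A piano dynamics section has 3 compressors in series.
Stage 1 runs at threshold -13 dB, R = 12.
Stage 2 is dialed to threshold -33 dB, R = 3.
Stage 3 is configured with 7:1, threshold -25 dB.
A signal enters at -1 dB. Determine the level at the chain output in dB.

-26 dB

Stage 1: -1 dB is 12 dB over -13 dB; at 12:1 that becomes 1 dB over, giving -12 dB.
Stage 2: 21 dB above -33 dB, reduced 3:1 to 7 dB above → -26 dB.
Stage 3: below threshold (-26 ≤ -25); passes unchanged; output -26 dB.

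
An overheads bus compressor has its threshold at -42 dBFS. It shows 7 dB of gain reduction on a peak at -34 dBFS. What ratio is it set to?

8:1

Input overshoot = -34 − (-42) = 8 dB.
Output overshoot = 8 − 7 = 1 dB.
Ratio = input overshoot / output overshoot = 8 / 1 = 8.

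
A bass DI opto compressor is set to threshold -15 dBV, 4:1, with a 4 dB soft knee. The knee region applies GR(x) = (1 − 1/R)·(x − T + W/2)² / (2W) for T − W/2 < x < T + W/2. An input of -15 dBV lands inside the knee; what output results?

x − T + W/2 = -15 − (-15) + 2 = 2.
GR = (1 − 1/4) × 2² / 8 = 0.75 × 4 / 8 = 0.375 dB.
Output = -15 − 0.375 = -15.375 dBV.

-15.375 dBV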